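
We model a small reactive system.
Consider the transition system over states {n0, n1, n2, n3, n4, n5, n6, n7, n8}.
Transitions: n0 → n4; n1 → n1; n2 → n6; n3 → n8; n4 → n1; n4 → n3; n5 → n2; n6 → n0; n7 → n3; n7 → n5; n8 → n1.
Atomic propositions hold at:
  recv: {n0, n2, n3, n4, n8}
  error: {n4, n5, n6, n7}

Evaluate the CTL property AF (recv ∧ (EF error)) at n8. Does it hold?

EF error: least fixpoint, start Z0 = {n4, n5, n6, n7}, add states with some successor in Z. Z1 = {n0, n2, n4, n5, n6, n7}; fixed.
Sat(EF error) = {n0, n2, n4, n5, n6, n7}
Sat(recv ∧ (EF error)) = {n0, n2, n4}
AF (recv ∧ (EF error)): least fixpoint, start Z0 = {n0, n2, n4}, add states with every successor in Z. Z1 = {n0, n2, n4, n5, n6}; fixed.
Sat(AF (recv ∧ (EF error))) = {n0, n2, n4, n5, n6}
n8 ∉ Sat(AF (recv ∧ (EF error))) = {n0, n2, n4, n5, n6}, so the formula does not hold at n8.

No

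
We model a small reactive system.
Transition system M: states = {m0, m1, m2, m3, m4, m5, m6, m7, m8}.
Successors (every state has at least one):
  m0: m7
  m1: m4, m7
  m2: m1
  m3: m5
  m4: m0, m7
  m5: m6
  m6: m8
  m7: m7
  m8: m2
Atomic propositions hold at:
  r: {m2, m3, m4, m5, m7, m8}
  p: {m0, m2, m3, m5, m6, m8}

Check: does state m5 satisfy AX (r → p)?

Sat(r → p) = {m0, m1, m2, m3, m5, m6, m8}
Sat(AX (r → p)) = {s : every successor in {m0, m1, m2, m3, m5, m6, m8}} = {m2, m3, m5, m6, m8}
m5 ∈ Sat(AX (r → p)) = {m2, m3, m5, m6, m8}, so the formula holds at m5.

Yes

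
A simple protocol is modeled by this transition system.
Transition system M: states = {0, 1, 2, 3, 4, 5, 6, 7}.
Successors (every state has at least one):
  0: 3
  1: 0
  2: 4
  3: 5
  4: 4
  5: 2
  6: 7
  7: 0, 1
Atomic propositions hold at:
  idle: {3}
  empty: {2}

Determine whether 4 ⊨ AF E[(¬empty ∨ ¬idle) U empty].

Sat(¬empty) = {0, 1, 3, 4, 5, 6, 7}
Sat(¬idle) = {0, 1, 2, 4, 5, 6, 7}
Sat(¬empty ∨ ¬idle) = {0, 1, 2, 3, 4, 5, 6, 7}
E[(¬empty ∨ ¬idle) U empty]: least fixpoint, start Z0 = Sat(empty) = {2}, add states in Sat(¬empty ∨ ¬idle) with some successor in Z. Z1 = {2, 5}; Z2 = {2, 3, 5}; Z3 = {0, 2, 3, 5}; Z4 = {0, 1, 2, 3, 5, 7}; Z5 = {0, 1, 2, 3, 5, 6, 7}; fixed.
Sat(E[(¬empty ∨ ¬idle) U empty]) = {0, 1, 2, 3, 5, 6, 7}
AF E[(¬empty ∨ ¬idle) U empty]: least fixpoint, start Z0 = {0, 1, 2, 3, 5, 6, 7}, add states with every successor in Z. Already a fixed point.
Sat(AF E[(¬empty ∨ ¬idle) U empty]) = {0, 1, 2, 3, 5, 6, 7}
4 ∉ Sat(AF E[(¬empty ∨ ¬idle) U empty]) = {0, 1, 2, 3, 5, 6, 7}, so the formula does not hold at 4.

No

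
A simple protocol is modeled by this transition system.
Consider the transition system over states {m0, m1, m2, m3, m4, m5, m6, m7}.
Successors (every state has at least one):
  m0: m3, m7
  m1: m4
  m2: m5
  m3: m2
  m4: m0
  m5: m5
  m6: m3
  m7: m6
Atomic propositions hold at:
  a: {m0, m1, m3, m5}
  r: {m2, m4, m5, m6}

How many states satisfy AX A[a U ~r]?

3

Sat(~r) = {m0, m1, m3, m7}
A[a U ~r]: least fixpoint, start Z0 = Sat(~r) = {m0, m1, m3, m7}, add states in Sat(a) with every successor in Z. Already a fixed point.
Sat(A[a U ~r]) = {m0, m1, m3, m7}
Sat(AX A[a U ~r]) = {s : every successor in {m0, m1, m3, m7}} = {m0, m4, m6}
|Sat(AX A[a U ~r])| = |{m0, m4, m6}| = 3.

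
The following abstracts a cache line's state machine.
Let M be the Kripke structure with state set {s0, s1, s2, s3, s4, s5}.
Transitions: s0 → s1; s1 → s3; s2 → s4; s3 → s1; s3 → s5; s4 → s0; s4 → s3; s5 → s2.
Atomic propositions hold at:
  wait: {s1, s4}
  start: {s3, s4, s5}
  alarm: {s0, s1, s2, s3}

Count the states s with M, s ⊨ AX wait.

Sat(AX wait) = {s : every successor in {s1, s4}} = {s0, s2}
|Sat(AX wait)| = |{s0, s2}| = 2.

2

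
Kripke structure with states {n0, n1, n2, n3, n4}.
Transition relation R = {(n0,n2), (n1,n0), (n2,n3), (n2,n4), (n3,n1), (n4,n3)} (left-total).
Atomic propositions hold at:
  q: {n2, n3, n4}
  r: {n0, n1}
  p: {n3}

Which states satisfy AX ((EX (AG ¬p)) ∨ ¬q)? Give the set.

{n1, n3}

Sat(¬p) = {n0, n1, n2, n4}
AG ¬p: greatest fixpoint, start Z0 = {n0, n1, n2, n4}, keep only states in Sat with every successor in Z. Z1 = {n0, n1}; Z2 = {n1}; Z3 = ∅; fixed.
Sat(AG ¬p) = ∅
Sat(EX (AG ¬p)) = {s : some successor in ∅} = ∅
Sat(¬q) = {n0, n1}
Sat((EX (AG ¬p)) ∨ ¬q) = {n0, n1}
Sat(AX ((EX (AG ¬p)) ∨ ¬q)) = {s : every successor in {n0, n1}} = {n1, n3}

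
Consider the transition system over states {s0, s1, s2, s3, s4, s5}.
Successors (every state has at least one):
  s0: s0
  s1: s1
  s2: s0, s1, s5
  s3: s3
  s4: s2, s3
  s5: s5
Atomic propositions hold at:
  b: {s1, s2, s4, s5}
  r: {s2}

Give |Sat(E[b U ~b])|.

4

Sat(~b) = {s0, s3}
E[b U ~b]: least fixpoint, start Z0 = Sat(~b) = {s0, s3}, add states in Sat(b) with some successor in Z. Z1 = {s0, s2, s3, s4}; fixed.
Sat(E[b U ~b]) = {s0, s2, s3, s4}
|Sat(E[b U ~b])| = |{s0, s2, s3, s4}| = 4.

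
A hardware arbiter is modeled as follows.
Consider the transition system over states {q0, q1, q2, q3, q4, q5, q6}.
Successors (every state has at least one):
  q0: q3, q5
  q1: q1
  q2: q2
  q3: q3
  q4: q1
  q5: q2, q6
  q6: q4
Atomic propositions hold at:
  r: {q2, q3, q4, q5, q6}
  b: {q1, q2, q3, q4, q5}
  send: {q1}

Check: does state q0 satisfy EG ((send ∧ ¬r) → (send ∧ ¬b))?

Sat(¬r) = {q0, q1}
Sat(send ∧ ¬r) = {q1}
Sat(¬b) = {q0, q6}
Sat(send ∧ ¬b) = ∅
Sat((send ∧ ¬r) → (send ∧ ¬b)) = {q0, q2, q3, q4, q5, q6}
EG ((send ∧ ¬r) → (send ∧ ¬b)): greatest fixpoint, start Z0 = {q0, q2, q3, q4, q5, q6}, keep only states in Sat with some successor in Z. Z1 = {q0, q2, q3, q5, q6}; Z2 = {q0, q2, q3, q5}; fixed.
Sat(EG ((send ∧ ¬r) → (send ∧ ¬b))) = {q0, q2, q3, q5}
q0 ∈ Sat(EG ((send ∧ ¬r) → (send ∧ ¬b))) = {q0, q2, q3, q5}, so the formula holds at q0.

Yes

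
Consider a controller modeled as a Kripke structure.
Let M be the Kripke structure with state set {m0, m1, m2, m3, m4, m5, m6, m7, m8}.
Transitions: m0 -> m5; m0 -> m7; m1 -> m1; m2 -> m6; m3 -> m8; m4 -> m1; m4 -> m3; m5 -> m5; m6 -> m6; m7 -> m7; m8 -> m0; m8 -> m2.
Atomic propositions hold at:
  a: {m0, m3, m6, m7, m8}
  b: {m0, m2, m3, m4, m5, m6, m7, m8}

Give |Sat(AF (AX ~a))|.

2

Sat(~a) = {m1, m2, m4, m5}
Sat(AX ~a) = {s : every successor in {m1, m2, m4, m5}} = {m1, m5}
AF (AX ~a): least fixpoint, start Z0 = {m1, m5}, add states with every successor in Z. Already a fixed point.
Sat(AF (AX ~a)) = {m1, m5}
|Sat(AF (AX ~a))| = |{m1, m5}| = 2.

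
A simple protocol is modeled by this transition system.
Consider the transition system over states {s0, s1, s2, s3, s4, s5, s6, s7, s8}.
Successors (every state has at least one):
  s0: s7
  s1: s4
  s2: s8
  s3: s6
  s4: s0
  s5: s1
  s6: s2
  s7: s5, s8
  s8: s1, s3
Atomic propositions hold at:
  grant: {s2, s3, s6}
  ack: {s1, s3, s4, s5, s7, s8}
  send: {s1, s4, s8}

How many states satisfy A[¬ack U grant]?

Sat(¬ack) = {s0, s2, s6}
A[¬ack U grant]: least fixpoint, start Z0 = Sat(grant) = {s2, s3, s6}, add states in Sat(¬ack) with every successor in Z. Already a fixed point.
Sat(A[¬ack U grant]) = {s2, s3, s6}
|Sat(A[¬ack U grant])| = |{s2, s3, s6}| = 3.

3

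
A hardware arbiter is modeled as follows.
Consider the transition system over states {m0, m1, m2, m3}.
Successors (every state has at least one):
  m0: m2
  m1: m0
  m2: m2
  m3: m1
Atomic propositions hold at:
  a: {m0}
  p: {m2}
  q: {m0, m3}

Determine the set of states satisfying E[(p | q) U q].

Sat(p | q) = {m0, m2, m3}
E[(p | q) U q]: least fixpoint, start Z0 = Sat(q) = {m0, m3}, add states in Sat(p | q) with some successor in Z. Already a fixed point.
Sat(E[(p | q) U q]) = {m0, m3}

{m0, m3}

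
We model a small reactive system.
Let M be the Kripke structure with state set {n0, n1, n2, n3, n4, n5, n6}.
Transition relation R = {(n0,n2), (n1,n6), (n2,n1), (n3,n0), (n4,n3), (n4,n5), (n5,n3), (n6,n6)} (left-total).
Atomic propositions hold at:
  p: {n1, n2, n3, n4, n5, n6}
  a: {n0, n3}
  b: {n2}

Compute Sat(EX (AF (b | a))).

{n0, n3, n4, n5}

Sat(b | a) = {n0, n2, n3}
AF (b | a): least fixpoint, start Z0 = {n0, n2, n3}, add states with every successor in Z. Z1 = {n0, n2, n3, n5}; Z2 = {n0, n2, n3, n4, n5}; fixed.
Sat(AF (b | a)) = {n0, n2, n3, n4, n5}
Sat(EX (AF (b | a))) = {s : some successor in {n0, n2, n3, n4, n5}} = {n0, n3, n4, n5}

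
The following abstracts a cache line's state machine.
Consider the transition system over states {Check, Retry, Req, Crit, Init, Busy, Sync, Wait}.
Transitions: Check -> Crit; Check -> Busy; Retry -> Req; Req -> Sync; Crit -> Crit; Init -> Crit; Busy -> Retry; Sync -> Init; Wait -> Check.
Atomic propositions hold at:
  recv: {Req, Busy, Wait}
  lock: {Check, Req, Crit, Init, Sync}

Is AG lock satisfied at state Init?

Yes

AG lock: greatest fixpoint, start Z0 = {Check, Req, Crit, Init, Sync}, keep only states in Sat with every successor in Z. Z1 = {Req, Crit, Init, Sync}; fixed.
Sat(AG lock) = {Req, Crit, Init, Sync}
Init ∈ Sat(AG lock) = {Req, Crit, Init, Sync}, so the formula holds at Init.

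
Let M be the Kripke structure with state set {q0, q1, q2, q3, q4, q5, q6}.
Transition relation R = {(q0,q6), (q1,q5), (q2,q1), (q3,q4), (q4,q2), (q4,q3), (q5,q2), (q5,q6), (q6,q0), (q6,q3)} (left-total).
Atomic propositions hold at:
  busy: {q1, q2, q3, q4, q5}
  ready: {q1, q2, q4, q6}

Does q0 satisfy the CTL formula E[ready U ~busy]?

Yes

Sat(~busy) = {q0, q6}
E[ready U ~busy]: least fixpoint, start Z0 = Sat(~busy) = {q0, q6}, add states in Sat(ready) with some successor in Z. Already a fixed point.
Sat(E[ready U ~busy]) = {q0, q6}
q0 ∈ Sat(E[ready U ~busy]) = {q0, q6}, so the formula holds at q0.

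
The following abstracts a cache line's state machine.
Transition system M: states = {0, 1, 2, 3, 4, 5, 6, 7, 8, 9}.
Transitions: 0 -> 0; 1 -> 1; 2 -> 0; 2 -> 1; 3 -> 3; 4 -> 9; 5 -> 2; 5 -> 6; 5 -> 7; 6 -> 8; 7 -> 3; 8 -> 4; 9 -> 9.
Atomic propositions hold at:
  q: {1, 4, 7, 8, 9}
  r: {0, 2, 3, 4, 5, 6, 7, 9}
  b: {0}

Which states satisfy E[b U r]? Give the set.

{0, 2, 3, 4, 5, 6, 7, 9}

E[b U r]: least fixpoint, start Z0 = Sat(r) = {0, 2, 3, 4, 5, 6, 7, 9}, add states in Sat(b) with some successor in Z. Already a fixed point.
Sat(E[b U r]) = {0, 2, 3, 4, 5, 6, 7, 9}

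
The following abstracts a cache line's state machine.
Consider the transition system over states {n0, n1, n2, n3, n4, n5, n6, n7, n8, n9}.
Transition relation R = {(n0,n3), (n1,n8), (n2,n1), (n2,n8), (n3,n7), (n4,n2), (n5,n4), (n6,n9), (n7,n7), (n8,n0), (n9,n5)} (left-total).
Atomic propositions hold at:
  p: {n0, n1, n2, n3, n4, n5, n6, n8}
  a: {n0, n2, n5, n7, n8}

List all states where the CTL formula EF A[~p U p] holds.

{n0, n1, n2, n3, n4, n5, n6, n8, n9}

Sat(~p) = {n7, n9}
A[~p U p]: least fixpoint, start Z0 = Sat(p) = {n0, n1, n2, n3, n4, n5, n6, n8}, add states in Sat(~p) with every successor in Z. Z1 = {n0, n1, n2, n3, n4, n5, n6, n8, n9}; fixed.
Sat(A[~p U p]) = {n0, n1, n2, n3, n4, n5, n6, n8, n9}
EF A[~p U p]: least fixpoint, start Z0 = {n0, n1, n2, n3, n4, n5, n6, n8, n9}, add states with some successor in Z. Already a fixed point.
Sat(EF A[~p U p]) = {n0, n1, n2, n3, n4, n5, n6, n8, n9}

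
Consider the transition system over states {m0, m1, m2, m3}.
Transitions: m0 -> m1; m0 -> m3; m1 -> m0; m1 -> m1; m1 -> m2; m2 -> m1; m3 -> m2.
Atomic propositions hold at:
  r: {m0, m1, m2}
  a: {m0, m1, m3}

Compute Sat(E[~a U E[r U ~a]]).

{m0, m1, m2}

Sat(~a) = {m2}
E[r U ~a]: least fixpoint, start Z0 = Sat(~a) = {m2}, add states in Sat(r) with some successor in Z. Z1 = {m1, m2}; Z2 = {m0, m1, m2}; fixed.
Sat(E[r U ~a]) = {m0, m1, m2}
E[~a U E[r U ~a]]: least fixpoint, start Z0 = Sat(E[r U ~a]) = {m0, m1, m2}, add states in Sat(~a) with some successor in Z. Already a fixed point.
Sat(E[~a U E[r U ~a]]) = {m0, m1, m2}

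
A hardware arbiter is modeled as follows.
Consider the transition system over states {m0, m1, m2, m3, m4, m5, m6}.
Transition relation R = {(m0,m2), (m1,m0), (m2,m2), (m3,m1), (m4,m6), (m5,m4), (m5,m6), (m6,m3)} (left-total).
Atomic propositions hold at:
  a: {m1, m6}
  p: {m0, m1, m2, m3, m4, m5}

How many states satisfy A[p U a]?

5

A[p U a]: least fixpoint, start Z0 = Sat(a) = {m1, m6}, add states in Sat(p) with every successor in Z. Z1 = {m1, m3, m4, m6}; Z2 = {m1, m3, m4, m5, m6}; fixed.
Sat(A[p U a]) = {m1, m3, m4, m5, m6}
|Sat(A[p U a])| = |{m1, m3, m4, m5, m6}| = 5.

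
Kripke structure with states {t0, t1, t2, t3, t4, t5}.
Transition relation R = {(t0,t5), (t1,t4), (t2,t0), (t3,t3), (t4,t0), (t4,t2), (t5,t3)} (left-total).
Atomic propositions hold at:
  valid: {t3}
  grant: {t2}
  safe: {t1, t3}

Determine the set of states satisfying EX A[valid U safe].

{t3, t5}

A[valid U safe]: least fixpoint, start Z0 = Sat(safe) = {t1, t3}, add states in Sat(valid) with every successor in Z. Already a fixed point.
Sat(A[valid U safe]) = {t1, t3}
Sat(EX A[valid U safe]) = {s : some successor in {t1, t3}} = {t3, t5}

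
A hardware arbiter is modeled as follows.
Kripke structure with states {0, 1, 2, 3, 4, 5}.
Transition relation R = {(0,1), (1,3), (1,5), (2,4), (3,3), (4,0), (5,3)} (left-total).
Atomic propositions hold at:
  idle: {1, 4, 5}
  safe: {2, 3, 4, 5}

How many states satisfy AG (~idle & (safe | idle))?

1

Sat(~idle) = {0, 2, 3}
Sat(safe | idle) = {1, 2, 3, 4, 5}
Sat(~idle & (safe | idle)) = {2, 3}
AG (~idle & (safe | idle)): greatest fixpoint, start Z0 = {2, 3}, keep only states in Sat with every successor in Z. Z1 = {3}; fixed.
Sat(AG (~idle & (safe | idle))) = {3}
|Sat(AG (~idle & (safe | idle)))| = |{3}| = 1.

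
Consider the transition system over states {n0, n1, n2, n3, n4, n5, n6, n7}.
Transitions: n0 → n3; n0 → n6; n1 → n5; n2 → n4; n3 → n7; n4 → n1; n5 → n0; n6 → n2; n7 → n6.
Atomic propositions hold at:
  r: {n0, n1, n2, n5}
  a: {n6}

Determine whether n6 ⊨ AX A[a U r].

Yes

A[a U r]: least fixpoint, start Z0 = Sat(r) = {n0, n1, n2, n5}, add states in Sat(a) with every successor in Z. Z1 = {n0, n1, n2, n5, n6}; fixed.
Sat(A[a U r]) = {n0, n1, n2, n5, n6}
Sat(AX A[a U r]) = {s : every successor in {n0, n1, n2, n5, n6}} = {n1, n4, n5, n6, n7}
n6 ∈ Sat(AX A[a U r]) = {n1, n4, n5, n6, n7}, so the formula holds at n6.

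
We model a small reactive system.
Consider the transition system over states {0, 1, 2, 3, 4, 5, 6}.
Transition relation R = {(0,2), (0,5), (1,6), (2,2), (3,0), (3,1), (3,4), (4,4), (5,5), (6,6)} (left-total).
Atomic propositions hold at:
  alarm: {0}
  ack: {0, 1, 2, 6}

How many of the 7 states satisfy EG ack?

4

EG ack: greatest fixpoint, start Z0 = {0, 1, 2, 6}, keep only states in Sat with some successor in Z. Already a fixed point.
Sat(EG ack) = {0, 1, 2, 6}
|Sat(EG ack)| = |{0, 1, 2, 6}| = 4.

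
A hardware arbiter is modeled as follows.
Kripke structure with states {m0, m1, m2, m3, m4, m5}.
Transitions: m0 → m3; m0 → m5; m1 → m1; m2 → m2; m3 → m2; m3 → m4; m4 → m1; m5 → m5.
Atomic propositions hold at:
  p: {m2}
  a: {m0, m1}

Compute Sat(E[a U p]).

{m2}

E[a U p]: least fixpoint, start Z0 = Sat(p) = {m2}, add states in Sat(a) with some successor in Z. Already a fixed point.
Sat(E[a U p]) = {m2}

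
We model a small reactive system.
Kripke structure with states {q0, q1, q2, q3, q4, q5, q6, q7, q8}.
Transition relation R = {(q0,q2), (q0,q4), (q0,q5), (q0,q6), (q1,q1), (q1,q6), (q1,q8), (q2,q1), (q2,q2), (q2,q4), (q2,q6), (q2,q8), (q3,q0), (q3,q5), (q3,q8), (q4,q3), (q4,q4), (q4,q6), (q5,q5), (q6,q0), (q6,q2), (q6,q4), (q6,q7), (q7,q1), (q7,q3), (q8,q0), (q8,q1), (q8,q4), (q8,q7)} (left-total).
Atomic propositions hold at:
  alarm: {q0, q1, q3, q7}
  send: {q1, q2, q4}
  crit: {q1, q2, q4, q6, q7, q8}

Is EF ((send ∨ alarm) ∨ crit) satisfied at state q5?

Sat(send ∨ alarm) = {q0, q1, q2, q3, q4, q7}
Sat((send ∨ alarm) ∨ crit) = {q0, q1, q2, q3, q4, q6, q7, q8}
EF ((send ∨ alarm) ∨ crit): least fixpoint, start Z0 = {q0, q1, q2, q3, q4, q6, q7, q8}, add states with some successor in Z. Already a fixed point.
Sat(EF ((send ∨ alarm) ∨ crit)) = {q0, q1, q2, q3, q4, q6, q7, q8}
q5 ∉ Sat(EF ((send ∨ alarm) ∨ crit)) = {q0, q1, q2, q3, q4, q6, q7, q8}, so the formula does not hold at q5.

No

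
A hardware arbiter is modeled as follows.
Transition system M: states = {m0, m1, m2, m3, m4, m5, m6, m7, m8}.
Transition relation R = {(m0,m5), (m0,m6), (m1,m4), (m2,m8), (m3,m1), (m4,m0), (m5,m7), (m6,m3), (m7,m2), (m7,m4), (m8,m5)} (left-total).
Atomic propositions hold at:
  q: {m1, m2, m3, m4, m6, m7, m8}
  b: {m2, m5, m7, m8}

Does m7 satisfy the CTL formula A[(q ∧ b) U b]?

Sat(q ∧ b) = {m2, m7, m8}
A[(q ∧ b) U b]: least fixpoint, start Z0 = Sat(b) = {m2, m5, m7, m8}, add states in Sat(q ∧ b) with every successor in Z. Already a fixed point.
Sat(A[(q ∧ b) U b]) = {m2, m5, m7, m8}
m7 ∈ Sat(A[(q ∧ b) U b]) = {m2, m5, m7, m8}, so the formula holds at m7.

Yes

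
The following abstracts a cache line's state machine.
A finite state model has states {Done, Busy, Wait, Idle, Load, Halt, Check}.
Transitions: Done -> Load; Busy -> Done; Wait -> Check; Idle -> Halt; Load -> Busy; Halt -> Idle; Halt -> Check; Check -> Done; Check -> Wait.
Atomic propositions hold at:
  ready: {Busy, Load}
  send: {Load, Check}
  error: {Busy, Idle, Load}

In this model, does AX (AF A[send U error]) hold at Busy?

A[send U error]: least fixpoint, start Z0 = Sat(error) = {Busy, Idle, Load}, add states in Sat(send) with every successor in Z. Already a fixed point.
Sat(A[send U error]) = {Busy, Idle, Load}
AF A[send U error]: least fixpoint, start Z0 = {Busy, Idle, Load}, add states with every successor in Z. Z1 = {Done, Busy, Idle, Load}; fixed.
Sat(AF A[send U error]) = {Done, Busy, Idle, Load}
Sat(AX (AF A[send U error])) = {s : every successor in {Done, Busy, Idle, Load}} = {Done, Busy, Load}
Busy ∈ Sat(AX (AF A[send U error])) = {Done, Busy, Load}, so the formula holds at Busy.

Yes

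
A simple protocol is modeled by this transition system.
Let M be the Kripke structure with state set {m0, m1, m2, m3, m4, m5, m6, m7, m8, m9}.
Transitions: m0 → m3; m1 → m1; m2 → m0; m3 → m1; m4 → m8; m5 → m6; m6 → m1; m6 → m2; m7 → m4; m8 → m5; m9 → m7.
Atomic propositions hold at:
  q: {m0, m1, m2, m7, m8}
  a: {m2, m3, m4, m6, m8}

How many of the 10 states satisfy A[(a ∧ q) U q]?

Sat(a ∧ q) = {m2, m8}
A[(a ∧ q) U q]: least fixpoint, start Z0 = Sat(q) = {m0, m1, m2, m7, m8}, add states in Sat(a ∧ q) with every successor in Z. Already a fixed point.
Sat(A[(a ∧ q) U q]) = {m0, m1, m2, m7, m8}
|Sat(A[(a ∧ q) U q])| = |{m0, m1, m2, m7, m8}| = 5.

5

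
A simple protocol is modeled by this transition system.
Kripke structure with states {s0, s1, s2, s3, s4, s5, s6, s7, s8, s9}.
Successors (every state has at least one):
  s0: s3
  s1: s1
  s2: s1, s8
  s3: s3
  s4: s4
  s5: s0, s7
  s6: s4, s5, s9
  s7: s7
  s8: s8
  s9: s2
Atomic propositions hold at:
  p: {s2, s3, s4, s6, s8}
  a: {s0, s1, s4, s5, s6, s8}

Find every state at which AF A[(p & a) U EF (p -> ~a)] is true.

Sat(p & a) = {s4, s6, s8}
Sat(~a) = {s2, s3, s7, s9}
Sat(p -> ~a) = {s0, s1, s2, s3, s5, s7, s9}
EF (p -> ~a): least fixpoint, start Z0 = {s0, s1, s2, s3, s5, s7, s9}, add states with some successor in Z. Z1 = {s0, s1, s2, s3, s5, s6, s7, s9}; fixed.
Sat(EF (p -> ~a)) = {s0, s1, s2, s3, s5, s6, s7, s9}
A[(p & a) U EF (p -> ~a)]: least fixpoint, start Z0 = Sat(EF (p -> ~a)) = {s0, s1, s2, s3, s5, s6, s7, s9}, add states in Sat(p & a) with every successor in Z. Already a fixed point.
Sat(A[(p & a) U EF (p -> ~a)]) = {s0, s1, s2, s3, s5, s6, s7, s9}
AF A[(p & a) U EF (p -> ~a)]: least fixpoint, start Z0 = {s0, s1, s2, s3, s5, s6, s7, s9}, add states with every successor in Z. Already a fixed point.
Sat(AF A[(p & a) U EF (p -> ~a)]) = {s0, s1, s2, s3, s5, s6, s7, s9}

{s0, s1, s2, s3, s5, s6, s7, s9}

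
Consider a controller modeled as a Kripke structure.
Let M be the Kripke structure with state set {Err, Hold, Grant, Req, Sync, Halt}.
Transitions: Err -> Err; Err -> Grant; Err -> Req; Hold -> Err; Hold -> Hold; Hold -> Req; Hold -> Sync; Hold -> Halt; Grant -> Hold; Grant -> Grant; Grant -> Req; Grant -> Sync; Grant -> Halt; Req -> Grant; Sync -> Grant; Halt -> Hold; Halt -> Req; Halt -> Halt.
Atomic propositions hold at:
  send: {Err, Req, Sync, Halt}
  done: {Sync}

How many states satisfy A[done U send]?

A[done U send]: least fixpoint, start Z0 = Sat(send) = {Err, Req, Sync, Halt}, add states in Sat(done) with every successor in Z. Already a fixed point.
Sat(A[done U send]) = {Err, Req, Sync, Halt}
|Sat(A[done U send])| = |{Err, Req, Sync, Halt}| = 4.

4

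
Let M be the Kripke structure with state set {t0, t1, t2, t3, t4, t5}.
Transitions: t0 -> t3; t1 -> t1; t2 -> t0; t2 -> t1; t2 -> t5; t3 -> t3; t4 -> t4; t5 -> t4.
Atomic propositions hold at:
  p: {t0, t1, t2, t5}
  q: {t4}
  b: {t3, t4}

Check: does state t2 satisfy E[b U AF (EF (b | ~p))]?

Yes

Sat(~p) = {t3, t4}
Sat(b | ~p) = {t3, t4}
EF (b | ~p): least fixpoint, start Z0 = {t3, t4}, add states with some successor in Z. Z1 = {t0, t3, t4, t5}; Z2 = {t0, t2, t3, t4, t5}; fixed.
Sat(EF (b | ~p)) = {t0, t2, t3, t4, t5}
AF (EF (b | ~p)): least fixpoint, start Z0 = {t0, t2, t3, t4, t5}, add states with every successor in Z. Already a fixed point.
Sat(AF (EF (b | ~p))) = {t0, t2, t3, t4, t5}
E[b U AF (EF (b | ~p))]: least fixpoint, start Z0 = Sat(AF (EF (b | ~p))) = {t0, t2, t3, t4, t5}, add states in Sat(b) with some successor in Z. Already a fixed point.
Sat(E[b U AF (EF (b | ~p))]) = {t0, t2, t3, t4, t5}
t2 ∈ Sat(E[b U AF (EF (b | ~p))]) = {t0, t2, t3, t4, t5}, so the formula holds at t2.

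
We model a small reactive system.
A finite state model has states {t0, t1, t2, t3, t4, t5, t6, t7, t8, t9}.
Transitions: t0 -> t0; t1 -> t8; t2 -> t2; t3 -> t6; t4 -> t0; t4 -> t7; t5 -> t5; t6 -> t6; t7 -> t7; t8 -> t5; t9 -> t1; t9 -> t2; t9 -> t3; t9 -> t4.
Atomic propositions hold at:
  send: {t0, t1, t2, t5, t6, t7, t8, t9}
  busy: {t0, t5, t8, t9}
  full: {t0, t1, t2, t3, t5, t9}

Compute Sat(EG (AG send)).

{t0, t1, t2, t5, t6, t7, t8}

AG send: greatest fixpoint, start Z0 = {t0, t1, t2, t5, t6, t7, t8, t9}, keep only states in Sat with every successor in Z. Z1 = {t0, t1, t2, t5, t6, t7, t8}; fixed.
Sat(AG send) = {t0, t1, t2, t5, t6, t7, t8}
EG (AG send): greatest fixpoint, start Z0 = {t0, t1, t2, t5, t6, t7, t8}, keep only states in Sat with some successor in Z. Already a fixed point.
Sat(EG (AG send)) = {t0, t1, t2, t5, t6, t7, t8}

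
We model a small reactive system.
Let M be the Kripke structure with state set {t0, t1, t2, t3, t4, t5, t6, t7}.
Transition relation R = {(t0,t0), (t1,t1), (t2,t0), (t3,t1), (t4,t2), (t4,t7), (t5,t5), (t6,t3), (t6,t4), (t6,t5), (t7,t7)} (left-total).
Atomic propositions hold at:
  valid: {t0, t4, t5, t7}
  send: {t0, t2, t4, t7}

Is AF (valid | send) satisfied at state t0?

Yes

Sat(valid | send) = {t0, t2, t4, t5, t7}
AF (valid | send): least fixpoint, start Z0 = {t0, t2, t4, t5, t7}, add states with every successor in Z. Already a fixed point.
Sat(AF (valid | send)) = {t0, t2, t4, t5, t7}
t0 ∈ Sat(AF (valid | send)) = {t0, t2, t4, t5, t7}, so the formula holds at t0.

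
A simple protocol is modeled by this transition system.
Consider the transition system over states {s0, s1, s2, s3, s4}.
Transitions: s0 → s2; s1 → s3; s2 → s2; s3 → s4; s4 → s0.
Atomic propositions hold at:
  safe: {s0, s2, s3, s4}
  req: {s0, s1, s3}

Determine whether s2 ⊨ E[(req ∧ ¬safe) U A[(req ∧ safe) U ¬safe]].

Sat(¬safe) = {s1}
Sat(req ∧ ¬safe) = {s1}
Sat(req ∧ safe) = {s0, s3}
A[(req ∧ safe) U ¬safe]: least fixpoint, start Z0 = Sat(¬safe) = {s1}, add states in Sat(req ∧ safe) with every successor in Z. Already a fixed point.
Sat(A[(req ∧ safe) U ¬safe]) = {s1}
E[(req ∧ ¬safe) U A[(req ∧ safe) U ¬safe]]: least fixpoint, start Z0 = Sat(A[(req ∧ safe) U ¬safe]) = {s1}, add states in Sat(req ∧ ¬safe) with some successor in Z. Already a fixed point.
Sat(E[(req ∧ ¬safe) U A[(req ∧ safe) U ¬safe]]) = {s1}
s2 ∉ Sat(E[(req ∧ ¬safe) U A[(req ∧ safe) U ¬safe]]) = {s1}, so the formula does not hold at s2.

No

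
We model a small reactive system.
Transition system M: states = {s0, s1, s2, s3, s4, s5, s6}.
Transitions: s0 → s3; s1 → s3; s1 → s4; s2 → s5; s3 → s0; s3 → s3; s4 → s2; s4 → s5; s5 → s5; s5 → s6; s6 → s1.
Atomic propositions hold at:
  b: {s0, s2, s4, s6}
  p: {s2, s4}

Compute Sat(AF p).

AF p: least fixpoint, start Z0 = {s2, s4}, add states with every successor in Z. Already a fixed point.
Sat(AF p) = {s2, s4}

{s2, s4}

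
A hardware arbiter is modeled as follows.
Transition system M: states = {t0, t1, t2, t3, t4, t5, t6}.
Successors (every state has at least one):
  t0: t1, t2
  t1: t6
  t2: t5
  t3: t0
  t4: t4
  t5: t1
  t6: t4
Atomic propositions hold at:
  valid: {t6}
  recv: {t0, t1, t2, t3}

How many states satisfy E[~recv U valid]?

1

Sat(~recv) = {t4, t5, t6}
E[~recv U valid]: least fixpoint, start Z0 = Sat(valid) = {t6}, add states in Sat(~recv) with some successor in Z. Already a fixed point.
Sat(E[~recv U valid]) = {t6}
|Sat(E[~recv U valid])| = |{t6}| = 1.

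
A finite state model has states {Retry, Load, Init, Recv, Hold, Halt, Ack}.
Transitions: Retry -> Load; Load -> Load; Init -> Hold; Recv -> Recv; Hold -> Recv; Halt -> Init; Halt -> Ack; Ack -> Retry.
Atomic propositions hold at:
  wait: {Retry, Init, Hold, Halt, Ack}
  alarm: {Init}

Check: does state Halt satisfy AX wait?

Yes

Sat(AX wait) = {s : every successor in {Retry, Init, Hold, Halt, Ack}} = {Init, Halt, Ack}
Halt ∈ Sat(AX wait) = {Init, Halt, Ack}, so the formula holds at Halt.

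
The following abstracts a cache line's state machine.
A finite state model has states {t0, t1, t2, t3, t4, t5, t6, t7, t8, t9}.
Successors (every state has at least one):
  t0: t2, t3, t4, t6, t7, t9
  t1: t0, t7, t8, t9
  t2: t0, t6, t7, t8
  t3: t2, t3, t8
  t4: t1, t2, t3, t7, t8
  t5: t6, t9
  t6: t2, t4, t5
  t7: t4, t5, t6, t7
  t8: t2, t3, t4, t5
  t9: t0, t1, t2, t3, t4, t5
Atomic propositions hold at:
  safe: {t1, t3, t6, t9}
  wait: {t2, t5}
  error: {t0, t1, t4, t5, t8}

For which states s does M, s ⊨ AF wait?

AF wait: least fixpoint, start Z0 = {t2, t5}, add states with every successor in Z. Already a fixed point.
Sat(AF wait) = {t2, t5}

{t2, t5}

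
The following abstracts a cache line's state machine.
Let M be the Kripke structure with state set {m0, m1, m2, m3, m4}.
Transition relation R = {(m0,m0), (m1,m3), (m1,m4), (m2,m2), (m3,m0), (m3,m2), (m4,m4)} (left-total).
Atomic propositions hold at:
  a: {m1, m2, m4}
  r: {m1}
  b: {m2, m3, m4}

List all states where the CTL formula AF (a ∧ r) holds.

{m1}

Sat(a ∧ r) = {m1}
AF (a ∧ r): least fixpoint, start Z0 = {m1}, add states with every successor in Z. Already a fixed point.
Sat(AF (a ∧ r)) = {m1}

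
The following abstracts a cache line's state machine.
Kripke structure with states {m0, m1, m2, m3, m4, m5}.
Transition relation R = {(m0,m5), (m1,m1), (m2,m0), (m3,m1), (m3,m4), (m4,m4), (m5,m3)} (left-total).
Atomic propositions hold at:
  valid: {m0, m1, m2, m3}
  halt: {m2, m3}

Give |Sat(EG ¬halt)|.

Sat(¬halt) = {m0, m1, m4, m5}
EG ¬halt: greatest fixpoint, start Z0 = {m0, m1, m4, m5}, keep only states in Sat with some successor in Z. Z1 = {m0, m1, m4}; Z2 = {m1, m4}; fixed.
Sat(EG ¬halt) = {m1, m4}
|Sat(EG ¬halt)| = |{m1, m4}| = 2.

2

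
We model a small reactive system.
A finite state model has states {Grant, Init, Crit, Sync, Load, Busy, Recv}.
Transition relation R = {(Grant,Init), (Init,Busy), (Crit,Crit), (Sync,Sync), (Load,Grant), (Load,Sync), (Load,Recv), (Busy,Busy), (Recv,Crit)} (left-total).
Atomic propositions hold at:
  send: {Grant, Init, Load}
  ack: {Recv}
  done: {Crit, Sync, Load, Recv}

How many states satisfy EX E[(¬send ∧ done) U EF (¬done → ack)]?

Sat(¬send) = {Crit, Sync, Busy, Recv}
Sat(¬send ∧ done) = {Crit, Sync, Recv}
Sat(¬done) = {Grant, Init, Busy}
Sat(¬done → ack) = {Crit, Sync, Load, Recv}
EF (¬done → ack): least fixpoint, start Z0 = {Crit, Sync, Load, Recv}, add states with some successor in Z. Already a fixed point.
Sat(EF (¬done → ack)) = {Crit, Sync, Load, Recv}
E[(¬send ∧ done) U EF (¬done → ack)]: least fixpoint, start Z0 = Sat(EF (¬done → ack)) = {Crit, Sync, Load, Recv}, add states in Sat(¬send ∧ done) with some successor in Z. Already a fixed point.
Sat(E[(¬send ∧ done) U EF (¬done → ack)]) = {Crit, Sync, Load, Recv}
Sat(EX E[(¬send ∧ done) U EF (¬done → ack)]) = {s : some successor in {Crit, Sync, Load, Recv}} = {Crit, Sync, Load, Recv}
|Sat(EX E[(¬send ∧ done) U EF (¬done → ack)])| = |{Crit, Sync, Load, Recv}| = 4.

4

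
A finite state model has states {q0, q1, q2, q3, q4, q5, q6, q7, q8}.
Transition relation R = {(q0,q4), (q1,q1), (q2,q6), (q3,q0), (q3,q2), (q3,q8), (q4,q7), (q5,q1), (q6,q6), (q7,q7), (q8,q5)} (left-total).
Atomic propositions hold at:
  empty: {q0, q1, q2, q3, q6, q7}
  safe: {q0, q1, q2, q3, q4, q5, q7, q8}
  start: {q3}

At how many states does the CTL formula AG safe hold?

AG safe: greatest fixpoint, start Z0 = {q0, q1, q2, q3, q4, q5, q7, q8}, keep only states in Sat with every successor in Z. Z1 = {q0, q1, q3, q4, q5, q7, q8}; Z2 = {q0, q1, q4, q5, q7, q8}; fixed.
Sat(AG safe) = {q0, q1, q4, q5, q7, q8}
|Sat(AG safe)| = |{q0, q1, q4, q5, q7, q8}| = 6.

6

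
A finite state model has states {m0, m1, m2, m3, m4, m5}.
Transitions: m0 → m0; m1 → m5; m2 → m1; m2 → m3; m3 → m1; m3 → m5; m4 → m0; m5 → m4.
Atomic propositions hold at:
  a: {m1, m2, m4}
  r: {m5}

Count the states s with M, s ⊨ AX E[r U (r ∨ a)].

3

Sat(r ∨ a) = {m1, m2, m4, m5}
E[r U (r ∨ a)]: least fixpoint, start Z0 = Sat((r ∨ a)) = {m1, m2, m4, m5}, add states in Sat(r) with some successor in Z. Already a fixed point.
Sat(E[r U (r ∨ a)]) = {m1, m2, m4, m5}
Sat(AX E[r U (r ∨ a)]) = {s : every successor in {m1, m2, m4, m5}} = {m1, m3, m5}
|Sat(AX E[r U (r ∨ a)])| = |{m1, m3, m5}| = 3.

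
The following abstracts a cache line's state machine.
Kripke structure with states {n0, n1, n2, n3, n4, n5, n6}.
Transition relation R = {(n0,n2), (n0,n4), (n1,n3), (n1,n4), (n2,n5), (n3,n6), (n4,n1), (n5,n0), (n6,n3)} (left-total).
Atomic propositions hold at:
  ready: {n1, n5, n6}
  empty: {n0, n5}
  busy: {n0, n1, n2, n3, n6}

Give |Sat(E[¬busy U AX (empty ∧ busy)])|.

1

Sat(¬busy) = {n4, n5}
Sat(empty ∧ busy) = {n0}
Sat(AX (empty ∧ busy)) = {s : every successor in {n0}} = {n5}
E[¬busy U AX (empty ∧ busy)]: least fixpoint, start Z0 = Sat(AX (empty ∧ busy)) = {n5}, add states in Sat(¬busy) with some successor in Z. Already a fixed point.
Sat(E[¬busy U AX (empty ∧ busy)]) = {n5}
|Sat(E[¬busy U AX (empty ∧ busy)])| = |{n5}| = 1.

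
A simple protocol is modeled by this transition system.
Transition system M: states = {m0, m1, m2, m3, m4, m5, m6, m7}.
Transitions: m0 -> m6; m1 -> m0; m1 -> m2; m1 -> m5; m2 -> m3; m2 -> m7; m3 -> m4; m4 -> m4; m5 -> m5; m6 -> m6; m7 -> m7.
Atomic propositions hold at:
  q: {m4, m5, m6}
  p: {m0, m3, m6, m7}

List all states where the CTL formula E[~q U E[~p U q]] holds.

Sat(~q) = {m0, m1, m2, m3, m7}
Sat(~p) = {m1, m2, m4, m5}
E[~p U q]: least fixpoint, start Z0 = Sat(q) = {m4, m5, m6}, add states in Sat(~p) with some successor in Z. Z1 = {m1, m4, m5, m6}; fixed.
Sat(E[~p U q]) = {m1, m4, m5, m6}
E[~q U E[~p U q]]: least fixpoint, start Z0 = Sat(E[~p U q]) = {m1, m4, m5, m6}, add states in Sat(~q) with some successor in Z. Z1 = {m0, m1, m3, m4, m5, m6}; Z2 = {m0, m1, m2, m3, m4, m5, m6}; fixed.
Sat(E[~q U E[~p U q]]) = {m0, m1, m2, m3, m4, m5, m6}

{m0, m1, m2, m3, m4, m5, m6}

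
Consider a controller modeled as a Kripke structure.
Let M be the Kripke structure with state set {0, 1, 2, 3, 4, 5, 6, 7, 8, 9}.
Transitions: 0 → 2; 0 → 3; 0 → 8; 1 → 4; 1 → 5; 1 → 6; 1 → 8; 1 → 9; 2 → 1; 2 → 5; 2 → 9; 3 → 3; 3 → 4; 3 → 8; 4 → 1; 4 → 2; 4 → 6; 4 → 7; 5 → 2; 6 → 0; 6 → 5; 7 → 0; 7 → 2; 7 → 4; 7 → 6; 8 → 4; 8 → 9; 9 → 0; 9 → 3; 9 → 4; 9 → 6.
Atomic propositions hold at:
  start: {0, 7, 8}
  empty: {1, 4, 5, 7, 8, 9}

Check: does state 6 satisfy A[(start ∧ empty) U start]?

Sat(start ∧ empty) = {7, 8}
A[(start ∧ empty) U start]: least fixpoint, start Z0 = Sat(start) = {0, 7, 8}, add states in Sat(start ∧ empty) with every successor in Z. Already a fixed point.
Sat(A[(start ∧ empty) U start]) = {0, 7, 8}
6 ∉ Sat(A[(start ∧ empty) U start]) = {0, 7, 8}, so the formula does not hold at 6.

No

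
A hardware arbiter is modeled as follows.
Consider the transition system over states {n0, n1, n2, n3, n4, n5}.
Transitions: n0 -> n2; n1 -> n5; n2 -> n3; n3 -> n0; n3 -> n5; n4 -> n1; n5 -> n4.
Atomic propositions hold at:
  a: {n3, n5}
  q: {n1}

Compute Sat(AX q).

Sat(AX q) = {s : every successor in {n1}} = {n4}

{n4}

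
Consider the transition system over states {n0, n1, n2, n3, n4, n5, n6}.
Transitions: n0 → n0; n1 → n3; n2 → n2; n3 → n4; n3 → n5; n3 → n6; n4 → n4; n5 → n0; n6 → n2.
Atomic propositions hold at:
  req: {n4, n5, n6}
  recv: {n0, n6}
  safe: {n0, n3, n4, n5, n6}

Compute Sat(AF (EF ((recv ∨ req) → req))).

{n1, n2, n3, n4, n5, n6}

Sat(recv ∨ req) = {n0, n4, n5, n6}
Sat((recv ∨ req) → req) = {n1, n2, n3, n4, n5, n6}
EF ((recv ∨ req) → req): least fixpoint, start Z0 = {n1, n2, n3, n4, n5, n6}, add states with some successor in Z. Already a fixed point.
Sat(EF ((recv ∨ req) → req)) = {n1, n2, n3, n4, n5, n6}
AF (EF ((recv ∨ req) → req)): least fixpoint, start Z0 = {n1, n2, n3, n4, n5, n6}, add states with every successor in Z. Already a fixed point.
Sat(AF (EF ((recv ∨ req) → req))) = {n1, n2, n3, n4, n5, n6}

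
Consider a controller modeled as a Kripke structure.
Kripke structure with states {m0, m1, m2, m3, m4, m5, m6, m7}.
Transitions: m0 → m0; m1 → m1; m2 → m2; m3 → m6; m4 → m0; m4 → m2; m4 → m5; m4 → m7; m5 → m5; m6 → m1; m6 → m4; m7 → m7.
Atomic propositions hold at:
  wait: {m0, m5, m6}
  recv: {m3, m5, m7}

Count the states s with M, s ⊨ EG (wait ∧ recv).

1

Sat(wait ∧ recv) = {m5}
EG (wait ∧ recv): greatest fixpoint, start Z0 = {m5}, keep only states in Sat with some successor in Z. Already a fixed point.
Sat(EG (wait ∧ recv)) = {m5}
|Sat(EG (wait ∧ recv))| = |{m5}| = 1.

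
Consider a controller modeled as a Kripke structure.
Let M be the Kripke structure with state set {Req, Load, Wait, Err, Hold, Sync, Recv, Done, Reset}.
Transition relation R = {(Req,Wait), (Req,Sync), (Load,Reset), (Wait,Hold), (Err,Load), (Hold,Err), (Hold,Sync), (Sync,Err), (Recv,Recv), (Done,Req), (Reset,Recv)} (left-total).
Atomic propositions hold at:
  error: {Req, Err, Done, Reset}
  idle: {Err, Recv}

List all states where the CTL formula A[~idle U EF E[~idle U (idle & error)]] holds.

Sat(~idle) = {Req, Load, Wait, Hold, Sync, Done, Reset}
Sat(idle & error) = {Err}
E[~idle U (idle & error)]: least fixpoint, start Z0 = Sat((idle & error)) = {Err}, add states in Sat(~idle) with some successor in Z. Z1 = {Err, Hold, Sync}; Z2 = {Req, Wait, Err, Hold, Sync}; Z3 = {Req, Wait, Err, Hold, Sync, Done}; fixed.
Sat(E[~idle U (idle & error)]) = {Req, Wait, Err, Hold, Sync, Done}
EF E[~idle U (idle & error)]: least fixpoint, start Z0 = {Req, Wait, Err, Hold, Sync, Done}, add states with some successor in Z. Already a fixed point.
Sat(EF E[~idle U (idle & error)]) = {Req, Wait, Err, Hold, Sync, Done}
A[~idle U EF E[~idle U (idle & error)]]: least fixpoint, start Z0 = Sat(EF E[~idle U (idle & error)]) = {Req, Wait, Err, Hold, Sync, Done}, add states in Sat(~idle) with every successor in Z. Already a fixed point.
Sat(A[~idle U EF E[~idle U (idle & error)]]) = {Req, Wait, Err, Hold, Sync, Done}

{Req, Wait, Err, Hold, Sync, Done}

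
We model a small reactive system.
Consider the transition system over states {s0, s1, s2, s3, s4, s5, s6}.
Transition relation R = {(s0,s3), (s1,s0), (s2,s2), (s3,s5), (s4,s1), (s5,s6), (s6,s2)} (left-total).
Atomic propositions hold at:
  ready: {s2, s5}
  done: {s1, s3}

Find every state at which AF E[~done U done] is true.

{s0, s1, s3, s4}

Sat(~done) = {s0, s2, s4, s5, s6}
E[~done U done]: least fixpoint, start Z0 = Sat(done) = {s1, s3}, add states in Sat(~done) with some successor in Z. Z1 = {s0, s1, s3, s4}; fixed.
Sat(E[~done U done]) = {s0, s1, s3, s4}
AF E[~done U done]: least fixpoint, start Z0 = {s0, s1, s3, s4}, add states with every successor in Z. Already a fixed point.
Sat(AF E[~done U done]) = {s0, s1, s3, s4}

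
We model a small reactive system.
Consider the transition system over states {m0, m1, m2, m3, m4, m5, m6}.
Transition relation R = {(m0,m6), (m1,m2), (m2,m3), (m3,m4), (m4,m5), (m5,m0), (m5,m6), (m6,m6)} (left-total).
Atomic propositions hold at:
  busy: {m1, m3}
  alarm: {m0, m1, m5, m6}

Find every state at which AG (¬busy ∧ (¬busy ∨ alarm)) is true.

Sat(¬busy) = {m0, m2, m4, m5, m6}
Sat(¬busy ∨ alarm) = {m0, m1, m2, m4, m5, m6}
Sat(¬busy ∧ (¬busy ∨ alarm)) = {m0, m2, m4, m5, m6}
AG (¬busy ∧ (¬busy ∨ alarm)): greatest fixpoint, start Z0 = {m0, m2, m4, m5, m6}, keep only states in Sat with every successor in Z. Z1 = {m0, m4, m5, m6}; fixed.
Sat(AG (¬busy ∧ (¬busy ∨ alarm))) = {m0, m4, m5, m6}

{m0, m4, m5, m6}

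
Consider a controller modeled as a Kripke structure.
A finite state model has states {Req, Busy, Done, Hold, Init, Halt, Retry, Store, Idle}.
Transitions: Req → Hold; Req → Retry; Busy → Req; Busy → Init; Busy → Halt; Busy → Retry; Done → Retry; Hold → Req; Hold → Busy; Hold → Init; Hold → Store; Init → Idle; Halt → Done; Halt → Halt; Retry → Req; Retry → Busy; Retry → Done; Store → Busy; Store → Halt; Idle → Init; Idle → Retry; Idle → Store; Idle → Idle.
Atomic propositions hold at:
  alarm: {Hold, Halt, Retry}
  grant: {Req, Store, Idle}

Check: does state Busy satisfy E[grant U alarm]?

E[grant U alarm]: least fixpoint, start Z0 = Sat(alarm) = {Hold, Halt, Retry}, add states in Sat(grant) with some successor in Z. Z1 = {Req, Hold, Halt, Retry, Store, Idle}; fixed.
Sat(E[grant U alarm]) = {Req, Hold, Halt, Retry, Store, Idle}
Busy ∉ Sat(E[grant U alarm]) = {Req, Hold, Halt, Retry, Store, Idle}, so the formula does not hold at Busy.

No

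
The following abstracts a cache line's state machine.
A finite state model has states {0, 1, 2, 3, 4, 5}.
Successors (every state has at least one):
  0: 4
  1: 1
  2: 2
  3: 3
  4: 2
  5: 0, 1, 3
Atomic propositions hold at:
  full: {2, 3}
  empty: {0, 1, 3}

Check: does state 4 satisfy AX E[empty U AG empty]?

AG empty: greatest fixpoint, start Z0 = {0, 1, 3}, keep only states in Sat with every successor in Z. Z1 = {1, 3}; fixed.
Sat(AG empty) = {1, 3}
E[empty U AG empty]: least fixpoint, start Z0 = Sat(AG empty) = {1, 3}, add states in Sat(empty) with some successor in Z. Already a fixed point.
Sat(E[empty U AG empty]) = {1, 3}
Sat(AX E[empty U AG empty]) = {s : every successor in {1, 3}} = {1, 3}
4 ∉ Sat(AX E[empty U AG empty]) = {1, 3}, so the formula does not hold at 4.

No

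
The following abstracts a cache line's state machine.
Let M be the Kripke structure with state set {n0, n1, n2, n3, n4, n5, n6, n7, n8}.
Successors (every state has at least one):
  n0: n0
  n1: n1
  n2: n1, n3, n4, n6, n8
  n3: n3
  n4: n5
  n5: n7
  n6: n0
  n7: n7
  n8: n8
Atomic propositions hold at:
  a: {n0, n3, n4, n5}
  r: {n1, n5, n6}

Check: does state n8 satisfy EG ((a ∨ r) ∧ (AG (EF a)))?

No

Sat(a ∨ r) = {n0, n1, n3, n4, n5, n6}
EF a: least fixpoint, start Z0 = {n0, n3, n4, n5}, add states with some successor in Z. Z1 = {n0, n2, n3, n4, n5, n6}; fixed.
Sat(EF a) = {n0, n2, n3, n4, n5, n6}
AG (EF a): greatest fixpoint, start Z0 = {n0, n2, n3, n4, n5, n6}, keep only states in Sat with every successor in Z. Z1 = {n0, n3, n4, n6}; Z2 = {n0, n3, n6}; fixed.
Sat(AG (EF a)) = {n0, n3, n6}
Sat((a ∨ r) ∧ (AG (EF a))) = {n0, n3, n6}
EG ((a ∨ r) ∧ (AG (EF a))): greatest fixpoint, start Z0 = {n0, n3, n6}, keep only states in Sat with some successor in Z. Already a fixed point.
Sat(EG ((a ∨ r) ∧ (AG (EF a)))) = {n0, n3, n6}
n8 ∉ Sat(EG ((a ∨ r) ∧ (AG (EF a)))) = {n0, n3, n6}, so the formula does not hold at n8.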